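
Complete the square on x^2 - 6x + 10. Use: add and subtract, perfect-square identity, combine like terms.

(x - 3)^2 + 1

x^2 - 6x + 10
= x^2 - 6x + 9 - 9 + 10    [add and subtract 9]
= (x - 3)^2 - 9 + 10    [perfect-square identity]
= (x - 3)^2 + 1    [combine constants]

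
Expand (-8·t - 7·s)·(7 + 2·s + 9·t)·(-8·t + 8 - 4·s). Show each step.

(-8·t - 7·s)·(7 + 2·s + 9·t)·(-8·t + 8 - 4·s)
= (-56·t - 16·s·t - 72·t^2 - 49·s - 14·s^2 - 63·s·t)·(-8·t + 8 - 4·s)    [distributive law]
= (-56·t - 79·s·t - 72·t^2 - 49·s - 14·s^2)·(-8·t + 8 - 4·s)    [combine like terms]
= 448·t^2 - 448·t + 224·s·t + 632·s·t^2 - 632·s·t + 316·s^2·t + 576·t^3 - 576·t^2 + 288·s·t^2 + 392·s·t - 392·s + 196·s^2 + 112·s^2·t - 112·s^2 + 56·s^3    [distributive law]
= -128·t^2 - 448·t - 16·s·t + 920·s·t^2 + 428·s^2·t + 576·t^3 - 392·s + 84·s^2 + 56·s^3    [combine like terms]

-128·t^2 - 448·t - 16·s·t + 920·s·t^2 + 428·s^2·t + 576·t^3 - 392·s + 84·s^2 + 56·s^3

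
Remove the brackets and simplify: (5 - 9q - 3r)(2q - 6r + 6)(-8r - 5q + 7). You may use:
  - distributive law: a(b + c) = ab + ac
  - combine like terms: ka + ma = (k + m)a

928qr + 94q^2 - 458q + 510r^2 - 576r + 210 - 96q^2r + 90q^3 - 474qr^2 - 144r^3

(5 - 9q - 3r)(2q - 6r + 6)(-8r - 5q + 7)
= (10q - 30r + 30 - 18q^2 + 54qr - 54q - 6qr + 18r^2 - 18r)(-8r - 5q + 7)    [distributive law]
= (-44q - 48r + 30 - 18q^2 + 48qr + 18r^2)(-8r - 5q + 7)    [combine like terms]
= 352qr + 220q^2 - 308q + 384r^2 + 240qr - 336r - 240r - 150q + 210 + 144q^2r + 90q^3 - 126q^2 - 384qr^2 - 240q^2r + 336qr - 144r^3 - 90qr^2 + 126r^2    [distributive law]
= 928qr + 94q^2 - 458q + 510r^2 - 576r + 210 - 96q^2r + 90q^3 - 474qr^2 - 144r^3    [combine like terms]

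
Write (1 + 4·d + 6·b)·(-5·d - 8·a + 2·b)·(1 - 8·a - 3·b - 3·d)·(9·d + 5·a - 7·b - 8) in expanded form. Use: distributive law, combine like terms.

-5·d^2 - 353·a·d + 157·b·d + 40·d - 1785·a·d^2 - 1312·a^2·d - 3977·a·b·d - 1090·b·d^2 - 95·b^2·d - 525·d^3 - 552·a^2 + 386·a·b + 64·a + 320·a^3 - 3720·a^2·b - 74·a·b^2 - 62·b^2 - 16·b + 246·b^3 + 2604·a·d^3 + 3584·a^2·d^2 + 2582·a·b·d^2 + 714·b·d^3 - 612·b^2·d^2 + 540·d^4 + 1280·a^3·d + 3744·a^2·b·d - 2330·a·b^2·d - 534·b^3·d + 1920·a^3·b - 2448·a^2·b^2 - 516·a·b^3 + 252·b^4

(1 + 4·d + 6·b)·(-5·d - 8·a + 2·b)·(1 - 8·a - 3·b - 3·d)·(9·d + 5·a - 7·b - 8)
= (-5·d - 8·a + 2·b - 20·d^2 - 32·a·d + 8·b·d - 30·b·d - 48·a·b + 12·b^2)·(1 - 8·a - 3·b - 3·d)·(9·d + 5·a - 7·b - 8)    [distributive law]
= (-5·d - 8·a + 2·b - 20·d^2 - 32·a·d - 22·b·d - 48·a·b + 12·b^2)·(1 - 8·a - 3·b - 3·d)·(9·d + 5·a - 7·b - 8)    [combine like terms]
= (-5·d + 40·a·d + 15·b·d + 15·d^2 - 8·a + 64·a^2 + 24·a·b + 24·a·d + 2·b - 16·a·b - 6·b^2 - 6·b·d - 20·d^2 + 160·a·d^2 + 60·b·d^2 + 60·d^3 - 32·a·d + 256·a^2·d + 96·a·b·d + 96·a·d^2 - 22·b·d + 176·a·b·d + 66·b^2·d + 66·b·d^2 - 48·a·b + 384·a^2·b + 144·a·b^2 + 144·a·b·d + 12·b^2 - 96·a·b^2 - 36·b^3 - 36·b^2·d)·(9·d + 5·a - 7·b - 8)    [distributive law]
= (-5·d + 32·a·d - 13·b·d - 5·d^2 - 8·a + 64·a^2 - 40·a·b + 2·b + 6·b^2 + 256·a·d^2 + 126·b·d^2 + 60·d^3 + 256·a^2·d + 416·a·b·d + 30·b^2·d + 384·a^2·b + 48·a·b^2 - 36·b^3)·(9·d + 5·a - 7·b - 8)    [combine like terms]
= -45·d^2 - 25·a·d + 35·b·d + 40·d + 288·a·d^2 + 160·a^2·d - 224·a·b·d - 256·a·d - 117·b·d^2 - 65·a·b·d + 91·b^2·d + 104·b·d - 45·d^3 - 25·a·d^2 + 35·b·d^2 + 40·d^2 - 72·a·d - 40·a^2 + 56·a·b + 64·a + 576·a^2·d + 320·a^3 - 448·a^2·b - 512·a^2 - 360·a·b·d - 200·a^2·b + 280·a·b^2 + 320·a·b + 18·b·d + 10·a·b - 14·b^2 - 16·b + 54·b^2·d + 30·a·b^2 - 42·b^3 - 48·b^2 + 2304·a·d^3 + 1280·a^2·d^2 - 1792·a·b·d^2 - 2048·a·d^2 + 1134·b·d^3 + 630·a·b·d^2 - 882·b^2·d^2 - 1008·b·d^2 + 540·d^4 + 300·a·d^3 - 420·b·d^3 - 480·d^3 + 2304·a^2·d^2 + 1280·a^3·d - 1792·a^2·b·d - 2048·a^2·d + 3744·a·b·d^2 + 2080·a^2·b·d - 2912·a·b^2·d - 3328·a·b·d + 270·b^2·d^2 + 150·a·b^2·d - 210·b^3·d - 240·b^2·d + 3456·a^2·b·d + 1920·a^3·b - 2688·a^2·b^2 - 3072·a^2·b + 432·a·b^2·d + 240·a^2·b^2 - 336·a·b^3 - 384·a·b^2 - 324·b^3·d - 180·a·b^3 + 252·b^4 + 288·b^3    [distributive law]
= -5·d^2 - 353·a·d + 157·b·d + 40·d - 1785·a·d^2 - 1312·a^2·d - 3977·a·b·d - 1090·b·d^2 - 95·b^2·d - 525·d^3 - 552·a^2 + 386·a·b + 64·a + 320·a^3 - 3720·a^2·b - 74·a·b^2 - 62·b^2 - 16·b + 246·b^3 + 2604·a·d^3 + 3584·a^2·d^2 + 2582·a·b·d^2 + 714·b·d^3 - 612·b^2·d^2 + 540·d^4 + 1280·a^3·d + 3744·a^2·b·d - 2330·a·b^2·d - 534·b^3·d + 1920·a^3·b - 2448·a^2·b^2 - 516·a·b^3 + 252·b^4    [combine like terms]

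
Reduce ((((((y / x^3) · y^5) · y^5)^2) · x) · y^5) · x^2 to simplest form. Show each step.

x^(-3)y^27

((((((y / x^3) · y^5) · y^5)^2) · x) · y^5) · x^2
= ((((((y / x^3) · y^5)^2) · ((y^5)^2)) · x) · y^5) · x^2    [power of a product]
= ((((((y / x^3)^2) · ((y^5)^2)) · ((y^5)^2)) · x) · y^5) · x^2    [power of a product]
= ((((((y^2) / ((x^3)^2)) · ((y^5)^2)) · ((y^5)^2)) · x) · y^5) · x^2    [power of a quotient]
= (((((y^2 / x^6) · ((y^5)^2)) · ((y^5)^2)) · x) · y^5) · x^2    [power of a power]
= (((((y^2 / x^6) · y^10) · ((y^5)^2)) · x) · y^5) · x^2    [power of a power]
= (((((y^2 / x^6) · y^10) · y^10) · x) · y^5) · x^2    [power of a power]
= x^(-3)y^27    [quotient of powers; product of powers]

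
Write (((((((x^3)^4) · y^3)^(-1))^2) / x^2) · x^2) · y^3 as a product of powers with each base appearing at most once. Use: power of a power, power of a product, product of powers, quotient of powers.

x^(-24)·y^(-3)

(((((((x^3)^4) · y^3)^(-1))^2) / x^2) · x^2) · y^3
= ((((((x^3)^4) · y^3)^(-2)) / x^2) · x^2) · y^3    [power of a power]
= ((((((x^3)^4)^(-2)) · ((y^3)^(-2))) / x^2) · x^2) · y^3    [power of a product]
= (((((x^3)^(-8)) · ((y^3)^(-2))) / x^2) · x^2) · y^3    [power of a power]
= (((x^(-24) · ((y^3)^(-2))) / x^2) · x^2) · y^3    [power of a power]
= (((x^(-24) · y^(-6)) / x^2) · x^2) · y^3    [power of a power]
= x^(-24)·y^(-3)    [quotient of powers; product of powers]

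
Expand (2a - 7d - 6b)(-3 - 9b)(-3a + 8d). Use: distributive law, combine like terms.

(2a - 7d - 6b)(-3 - 9b)(-3a + 8d)
= (-6a - 18ab + 21d + 63bd + 18b + 54b^2)(-3a + 8d)    [distributive law]
= 18a^2 - 48ad + 54a^2b - 144abd - 63ad + 168d^2 - 189abd + 504bd^2 - 54ab + 144bd - 162ab^2 + 432b^2d    [distributive law]
= 18a^2 - 111ad + 54a^2b - 333abd + 168d^2 + 504bd^2 - 54ab + 144bd - 162ab^2 + 432b^2d    [combine like terms]

18a^2 - 111ad + 54a^2b - 333abd + 168d^2 + 504bd^2 - 54ab + 144bd - 162ab^2 + 432b^2d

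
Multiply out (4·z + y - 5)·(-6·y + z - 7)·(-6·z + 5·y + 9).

(4·z + y - 5)·(-6·y + z - 7)·(-6·z + 5·y + 9)
= (-24·y·z + 4·z^2 - 28·z - 6·y^2 + y·z - 7·y + 30·y - 5·z + 35)·(-6·z + 5·y + 9)    [distributive law]
= (-23·y·z + 4·z^2 - 33·z - 6·y^2 + 23·y + 35)·(-6·z + 5·y + 9)    [combine like terms]
= 138·y·z^2 - 115·y^2·z - 207·y·z - 24·z^3 + 20·y·z^2 + 36·z^2 + 198·z^2 - 165·y·z - 297·z + 36·y^2·z - 30·y^3 - 54·y^2 - 138·y·z + 115·y^2 + 207·y - 210·z + 175·y + 315    [distributive law]
= 158·y·z^2 - 79·y^2·z - 510·y·z - 24·z^3 + 234·z^2 - 507·z - 30·y^3 + 61·y^2 + 382·y + 315    [combine like terms]

158·y·z^2 - 79·y^2·z - 510·y·z - 24·z^3 + 234·z^2 - 507·z - 30·y^3 + 61·y^2 + 382·y + 315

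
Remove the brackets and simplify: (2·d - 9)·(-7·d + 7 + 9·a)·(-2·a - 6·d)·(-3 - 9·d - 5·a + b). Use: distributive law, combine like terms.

(2·d - 9)·(-7·d + 7 + 9·a)·(-2·a - 6·d)·(-3 - 9·d - 5·a + b)
= (-14·d^2 + 14·d + 18·a·d + 63·d - 63 - 81·a)·(-2·a - 6·d)·(-3 - 9·d - 5·a + b)    [distributive law]
= (-14·d^2 + 77·d + 18·a·d - 63 - 81·a)·(-2·a - 6·d)·(-3 - 9·d - 5·a + b)    [combine like terms]
= (28·a·d^2 + 84·d^3 - 154·a·d - 462·d^2 - 36·a^2·d - 108·a·d^2 + 126·a + 378·d + 162·a^2 + 486·a·d)·(-3 - 9·d - 5·a + b)    [distributive law]
= (-80·a·d^2 + 84·d^3 + 332·a·d - 462·d^2 - 36·a^2·d + 126·a + 378·d + 162·a^2)·(-3 - 9·d - 5·a + b)    [combine like terms]
= 240·a·d^2 + 720·a·d^3 + 400·a^2·d^2 - 80·a·b·d^2 - 252·d^3 - 756·d^4 - 420·a·d^3 + 84·b·d^3 - 996·a·d - 2988·a·d^2 - 1660·a^2·d + 332·a·b·d + 1386·d^2 + 4158·d^3 + 2310·a·d^2 - 462·b·d^2 + 108·a^2·d + 324·a^2·d^2 + 180·a^3·d - 36·a^2·b·d - 378·a - 1134·a·d - 630·a^2 + 126·a·b - 1134·d - 3402·d^2 - 1890·a·d + 378·b·d - 486·a^2 - 1458·a^2·d - 810·a^3 + 162·a^2·b    [distributive law]
= -438·a·d^2 + 300·a·d^3 + 724·a^2·d^2 - 80·a·b·d^2 + 3906·d^3 - 756·d^4 + 84·b·d^3 - 4020·a·d - 3010·a^2·d + 332·a·b·d - 2016·d^2 - 462·b·d^2 + 180·a^3·d - 36·a^2·b·d - 378·a - 1116·a^2 + 126·a·b - 1134·d + 378·b·d - 810·a^3 + 162·a^2·b    [combine like terms]

-438·a·d^2 + 300·a·d^3 + 724·a^2·d^2 - 80·a·b·d^2 + 3906·d^3 - 756·d^4 + 84·b·d^3 - 4020·a·d - 3010·a^2·d + 332·a·b·d - 2016·d^2 - 462·b·d^2 + 180·a^3·d - 36·a^2·b·d - 378·a - 1116·a^2 + 126·a·b - 1134·d + 378·b·d - 810·a^3 + 162·a^2·b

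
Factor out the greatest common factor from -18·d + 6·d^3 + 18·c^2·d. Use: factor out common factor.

6·d(-3 + d^2 + 3·c^2)

-18·d + 6·d^3 + 18·c^2·d
= 6(-3·d + d^3 + 3·c^2·d)    [factor out 6]
= 6·d(-3 + d^2 + 3·c^2)    [factor out d]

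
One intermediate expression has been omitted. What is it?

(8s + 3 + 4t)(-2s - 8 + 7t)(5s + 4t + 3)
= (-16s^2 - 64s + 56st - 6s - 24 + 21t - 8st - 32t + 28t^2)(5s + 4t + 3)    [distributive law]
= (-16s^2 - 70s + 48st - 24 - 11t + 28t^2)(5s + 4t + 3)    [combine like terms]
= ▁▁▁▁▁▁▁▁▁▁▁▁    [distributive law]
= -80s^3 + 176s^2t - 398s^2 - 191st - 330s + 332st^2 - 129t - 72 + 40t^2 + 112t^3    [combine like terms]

After distributive law, the bracketed line is:

-80s^3 - 64s^2t - 48s^2 - 350s^2 - 280st - 210s + 240s^2t + 192st^2 + 144st - 120s - 96t - 72 - 55st - 44t^2 - 33t + 140st^2 + 112t^3 + 84t^2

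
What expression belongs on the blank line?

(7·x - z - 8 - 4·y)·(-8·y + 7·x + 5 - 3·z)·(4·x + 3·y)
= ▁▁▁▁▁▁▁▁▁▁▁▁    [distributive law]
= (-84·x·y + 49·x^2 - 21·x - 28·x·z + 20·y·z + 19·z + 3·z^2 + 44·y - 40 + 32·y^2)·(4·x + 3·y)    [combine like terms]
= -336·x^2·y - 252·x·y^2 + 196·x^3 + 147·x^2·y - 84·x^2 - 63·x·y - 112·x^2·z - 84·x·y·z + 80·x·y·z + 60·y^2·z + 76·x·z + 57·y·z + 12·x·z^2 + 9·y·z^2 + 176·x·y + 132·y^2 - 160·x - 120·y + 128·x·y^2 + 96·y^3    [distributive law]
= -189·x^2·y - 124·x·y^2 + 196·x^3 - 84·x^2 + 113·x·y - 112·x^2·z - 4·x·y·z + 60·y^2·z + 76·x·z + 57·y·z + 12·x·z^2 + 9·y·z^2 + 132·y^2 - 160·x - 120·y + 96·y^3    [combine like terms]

After distributive law, the bracketed line is:

(-56·x·y + 49·x^2 + 35·x - 21·x·z + 8·y·z - 7·x·z - 5·z + 3·z^2 + 64·y - 56·x - 40 + 24·z + 32·y^2 - 28·x·y - 20·y + 12·y·z)·(4·x + 3·y)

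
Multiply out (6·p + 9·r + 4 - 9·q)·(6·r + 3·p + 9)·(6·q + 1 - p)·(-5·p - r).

(6·p + 9·r + 4 - 9·q)·(6·r + 3·p + 9)·(6·q + 1 - p)·(-5·p - r)
= (36·p·r + 18·p^2 + 54·p + 54·r^2 + 27·p·r + 81·r + 24·r + 12·p + 36 - 54·q·r - 27·p·q - 81·q)·(6·q + 1 - p)·(-5·p - r)    [distributive law]
= (63·p·r + 18·p^2 + 66·p + 54·r^2 + 105·r + 36 - 54·q·r - 27·p·q - 81·q)·(6·q + 1 - p)·(-5·p - r)    [combine like terms]
= (378·p·q·r + 63·p·r - 63·p^2·r + 108·p^2·q + 18·p^2 - 18·p^3 + 396·p·q + 66·p - 66·p^2 + 324·q·r^2 + 54·r^2 - 54·p·r^2 + 630·q·r + 105·r - 105·p·r + 216·q + 36 - 36·p - 324·q^2·r - 54·q·r + 54·p·q·r - 162·p·q^2 - 27·p·q + 27·p^2·q - 486·q^2 - 81·q + 81·p·q)·(-5·p - r)    [distributive law]
= (432·p·q·r - 42·p·r - 63·p^2·r + 135·p^2·q - 48·p^2 - 18·p^3 + 450·p·q + 30·p + 324·q·r^2 + 54·r^2 - 54·p·r^2 + 576·q·r + 105·r + 135·q + 36 - 324·q^2·r - 162·p·q^2 - 486·q^2)·(-5·p - r)    [combine like terms]
= -2160·p^2·q·r - 432·p·q·r^2 + 210·p^2·r + 42·p·r^2 + 315·p^3·r + 63·p^2·r^2 - 675·p^3·q - 135·p^2·q·r + 240·p^3 + 48·p^2·r + 90·p^4 + 18·p^3·r - 2250·p^2·q - 450·p·q·r - 150·p^2 - 30·p·r - 1620·p·q·r^2 - 324·q·r^3 - 270·p·r^2 - 54·r^3 + 270·p^2·r^2 + 54·p·r^3 - 2880·p·q·r - 576·q·r^2 - 525·p·r - 105·r^2 - 675·p·q - 135·q·r - 180·p - 36·r + 1620·p·q^2·r + 324·q^2·r^2 + 810·p^2·q^2 + 162·p·q^2·r + 2430·p·q^2 + 486·q^2·r    [distributive law]
= -2295·p^2·q·r - 2052·p·q·r^2 + 258·p^2·r - 228·p·r^2 + 333·p^3·r + 333·p^2·r^2 - 675·p^3·q + 240·p^3 + 90·p^4 - 2250·p^2·q - 3330·p·q·r - 150·p^2 - 555·p·r - 324·q·r^3 - 54·r^3 + 54·p·r^3 - 576·q·r^2 - 105·r^2 - 675·p·q - 135·q·r - 180·p - 36·r + 1782·p·q^2·r + 324·q^2·r^2 + 810·p^2·q^2 + 2430·p·q^2 + 486·q^2·r    [combine like terms]

-2295·p^2·q·r - 2052·p·q·r^2 + 258·p^2·r - 228·p·r^2 + 333·p^3·r + 333·p^2·r^2 - 675·p^3·q + 240·p^3 + 90·p^4 - 2250·p^2·q - 3330·p·q·r - 150·p^2 - 555·p·r - 324·q·r^3 - 54·r^3 + 54·p·r^3 - 576·q·r^2 - 105·r^2 - 675·p·q - 135·q·r - 180·p - 36·r + 1782·p·q^2·r + 324·q^2·r^2 + 810·p^2·q^2 + 2430·p·q^2 + 486·q^2·r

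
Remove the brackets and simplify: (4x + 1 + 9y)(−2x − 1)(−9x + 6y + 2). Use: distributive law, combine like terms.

72x^3 + 114x^2y + 38x^2 + 9xy − 3x − 24y − 2 − 108xy^2 − 54y^2

(4x + 1 + 9y)(−2x − 1)(−9x + 6y + 2)
= (−8x^2 − 4x − 2x − 1 − 18xy − 9y)(−9x + 6y + 2)    [distributive law]
= (−8x^2 − 6x − 1 − 18xy − 9y)(−9x + 6y + 2)    [combine like terms]
= 72x^3 − 48x^2y − 16x^2 + 54x^2 − 36xy − 12x + 9x − 6y − 2 + 162x^2y − 108xy^2 − 36xy + 81xy − 54y^2 − 18y    [distributive law]
= 72x^3 + 114x^2y + 38x^2 + 9xy − 3x − 24y − 2 − 108xy^2 − 54y^2    [combine like terms]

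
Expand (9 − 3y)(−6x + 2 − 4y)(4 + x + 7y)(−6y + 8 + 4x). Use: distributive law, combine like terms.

−1764xy − 1296x − 1224x^2 − 924x^2y − 216x^3 + 2208xy^2 − 768y + 576 − 1716y^2 + 2148y^3 + 444x^2y^2 + 72x^3y − 492xy^3 − 504y^4

(9 − 3y)(−6x + 2 − 4y)(4 + x + 7y)(−6y + 8 + 4x)
= (−54x + 18 − 36y + 18xy − 6y + 12y^2)(4 + x + 7y)(−6y + 8 + 4x)    [distributive law]
= (−54x + 18 − 42y + 18xy + 12y^2)(4 + x + 7y)(−6y + 8 + 4x)    [combine like terms]
= (−216x − 54x^2 − 378xy + 72 + 18x + 126y − 168y − 42xy − 294y^2 + 72xy + 18x^2y + 126xy^2 + 48y^2 + 12xy^2 + 84y^3)(−6y + 8 + 4x)    [distributive law]
= (−198x − 54x^2 − 348xy + 72 − 42y − 246y^2 + 18x^2y + 138xy^2 + 84y^3)(−6y + 8 + 4x)    [combine like terms]
= 1188xy − 1584x − 792x^2 + 324x^2y − 432x^2 − 216x^3 + 2088xy^2 − 2784xy − 1392x^2y − 432y + 576 + 288x + 252y^2 − 336y − 168xy + 1476y^3 − 1968y^2 − 984xy^2 − 108x^2y^2 + 144x^2y + 72x^3y − 828xy^3 + 1104xy^2 + 552x^2y^2 − 504y^4 + 672y^3 + 336xy^3    [distributive law]
= −1764xy − 1296x − 1224x^2 − 924x^2y − 216x^3 + 2208xy^2 − 768y + 576 − 1716y^2 + 2148y^3 + 444x^2y^2 + 72x^3y − 492xy^3 − 504y^4    [combine like terms]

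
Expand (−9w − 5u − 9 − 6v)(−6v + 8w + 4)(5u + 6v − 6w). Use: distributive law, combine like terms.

−390uvw − 180v^2w − 468vw^2 − 120uw^2 + 432w^3 − 420uw − 828vw + 648w^2 + 150u^2v + 360uv^2 − 200u^2w − 100u^2 + 30uv + 180v^2 − 180u − 216v + 216w + 216v^3

(−9w − 5u − 9 − 6v)(−6v + 8w + 4)(5u + 6v − 6w)
= (54vw − 72w^2 − 36w + 30uv − 40uw − 20u + 54v − 72w − 36 + 36v^2 − 48vw − 24v)(5u + 6v − 6w)    [distributive law]
= (6vw − 72w^2 − 108w + 30uv − 40uw − 20u + 30v − 36 + 36v^2)(5u + 6v − 6w)    [combine like terms]
= 30uvw + 36v^2w − 36vw^2 − 360uw^2 − 432vw^2 + 432w^3 − 540uw − 648vw + 648w^2 + 150u^2v + 180uv^2 − 180uvw − 200u^2w − 240uvw + 240uw^2 − 100u^2 − 120uv + 120uw + 150uv + 180v^2 − 180vw − 180u − 216v + 216w + 180uv^2 + 216v^3 − 216v^2w    [distributive law]
= −390uvw − 180v^2w − 468vw^2 − 120uw^2 + 432w^3 − 420uw − 828vw + 648w^2 + 150u^2v + 360uv^2 − 200u^2w − 100u^2 + 30uv + 180v^2 − 180u − 216v + 216w + 216v^3    [combine like terms]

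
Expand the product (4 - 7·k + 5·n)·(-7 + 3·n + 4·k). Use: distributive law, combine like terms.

(4 - 7·k + 5·n)·(-7 + 3·n + 4·k)
= -28 + 12·n + 16·k + 49·k - 21·k·n - 28·k^2 - 35·n + 15·n^2 + 20·k·n    [distributive law]
= -28 - 23·n + 65·k - k·n - 28·k^2 + 15·n^2    [combine like terms]

-28 - 23·n + 65·k - k·n - 28·k^2 + 15·n^2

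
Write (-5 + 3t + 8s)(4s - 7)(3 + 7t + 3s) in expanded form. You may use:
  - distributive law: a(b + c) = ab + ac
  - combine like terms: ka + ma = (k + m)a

-123s - 559st - 132s^2 + 105 + 182t + 84st^2 + 260s^2t - 147t^2 + 96s^3

(-5 + 3t + 8s)(4s - 7)(3 + 7t + 3s)
= (-20s + 35 + 12st - 21t + 32s^2 - 56s)(3 + 7t + 3s)    [distributive law]
= (-76s + 35 + 12st - 21t + 32s^2)(3 + 7t + 3s)    [combine like terms]
= -228s - 532st - 228s^2 + 105 + 245t + 105s + 36st + 84st^2 + 36s^2t - 63t - 147t^2 - 63st + 96s^2 + 224s^2t + 96s^3    [distributive law]
= -123s - 559st - 132s^2 + 105 + 182t + 84st^2 + 260s^2t - 147t^2 + 96s^3    [combine like terms]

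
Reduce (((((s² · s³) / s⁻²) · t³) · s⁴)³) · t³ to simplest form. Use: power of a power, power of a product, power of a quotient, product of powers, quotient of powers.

s³³t¹²

(((((s² · s³) / s⁻²) · t³) · s⁴)³) · t³
= (((((s² · s³) / s⁻²) · t³)³) · ((s⁴)³)) · t³    [power of a product]
= (((((s² · s³) / s⁻²)³) · ((t³)³)) · ((s⁴)³)) · t³    [power of a product]
= (((((s² · s³)³) / ((s⁻²)³)) · ((t³)³)) · ((s⁴)³)) · t³    [power of a quotient]
= ((((((s²)³) · ((s³)³)) / ((s⁻²)³)) · ((t³)³)) · ((s⁴)³)) · t³    [power of a product]
= ((((s⁶ · ((s³)³)) / ((s⁻²)³)) · ((t³)³)) · ((s⁴)³)) · t³    [power of a power]
= ((((s⁶ · s⁹) / ((s⁻²)³)) · ((t³)³)) · ((s⁴)³)) · t³    [power of a power]
= (((s¹⁵ / ((s⁻²)³)) · ((t³)³)) · ((s⁴)³)) · t³    [product of powers]
= (((s¹⁵ / s⁻⁶) · ((t³)³)) · ((s⁴)³)) · t³    [power of a power]
= ((s²¹ · ((t³)³)) · ((s⁴)³)) · t³    [quotient of powers]
= ((s²¹ · t⁹) · ((s⁴)³)) · t³    [power of a power]
= ((s²¹ · t⁹) · s¹²) · t³    [power of a power]
= s³³t¹²    [product of powers]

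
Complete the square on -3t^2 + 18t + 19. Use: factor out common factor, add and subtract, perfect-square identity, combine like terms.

-3t^2 + 18t + 19
= -3(t^2 - 6t) + 19    [factor out -3 from the t-terms]
= -3(t^2 - 6t + 9 - 9) + 19    [add and subtract 9 inside the bracket]
= -3(t - 3)^2 + 27 + 19    [perfect-square identity]
= -3(t - 3)^2 + 46    [combine constants]

-3(t - 3)^2 + 46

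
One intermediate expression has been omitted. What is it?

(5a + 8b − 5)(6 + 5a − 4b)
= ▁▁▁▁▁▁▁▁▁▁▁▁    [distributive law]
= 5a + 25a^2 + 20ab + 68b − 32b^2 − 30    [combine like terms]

By distributive law:

30a + 25a^2 − 20ab + 48b + 40ab − 32b^2 − 30 − 25a + 20b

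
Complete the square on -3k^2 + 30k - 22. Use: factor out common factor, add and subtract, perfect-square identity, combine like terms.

-3(k - 5)^2 + 53

-3k^2 + 30k - 22
= -3(k^2 - 10k) - 22    [factor out -3 from the k-terms]
= -3(k^2 - 10k + 25 - 25) - 22    [add and subtract 25 inside the bracket]
= -3(k - 5)^2 + 75 - 22    [perfect-square identity]
= -3(k - 5)^2 + 53    [combine constants]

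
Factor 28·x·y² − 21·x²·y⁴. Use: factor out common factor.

28·x·y² − 21·x²·y⁴
= 7(4·x·y² − 3·x²·y⁴)    [factor out 7]
= 7·x·y²(4 − 3·x·y²)    [factor out x·y²]

7·x·y²(4 − 3·x·y²)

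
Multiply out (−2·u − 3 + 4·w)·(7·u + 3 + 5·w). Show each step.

(−2·u − 3 + 4·w)·(7·u + 3 + 5·w)
= −14·u^2 − 6·u − 10·u·w − 21·u − 9 − 15·w + 28·u·w + 12·w + 20·w^2    [distributive law]
= −14·u^2 − 27·u + 18·u·w − 9 − 3·w + 20·w^2    [combine like terms]

−14·u^2 − 27·u + 18·u·w − 9 − 3·w + 20·w^2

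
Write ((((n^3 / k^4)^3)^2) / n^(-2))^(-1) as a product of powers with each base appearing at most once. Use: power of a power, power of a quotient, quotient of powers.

((((n^3 / k^4)^3)^2) / n^(-2))^(-1)
= ((((n^3 / k^4)^3)^2)^(-1)) / ((n^(-2))^(-1))    [power of a quotient]
= (((n^3 / k^4)^3)^(-2)) / ((n^(-2))^(-1))    [power of a power]
= ((n^3 / k^4)^(-6)) / ((n^(-2))^(-1))    [power of a power]
= (((n^3)^(-6)) / ((k^4)^(-6))) / ((n^(-2))^(-1))    [power of a quotient]
= (n^(-18) / ((k^4)^(-6))) / ((n^(-2))^(-1))    [power of a power]
= (n^(-18) / k^(-24)) / ((n^(-2))^(-1))    [power of a power]
= (n^(-18) / k^(-24)) / n^2    [power of a power]
= k^24n^(-20)    [quotient of powers]

k^24n^(-20)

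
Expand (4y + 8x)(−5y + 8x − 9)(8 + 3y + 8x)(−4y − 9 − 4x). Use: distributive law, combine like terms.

1612y^3 + 3564y^2 + 5000xy^2 + 240y^4 + 976xy^3 + 224x^2y^2 + 8568xy + 1376x^2y − 2560x^3y + 2592y + 2880x^2 − 4352x^3 − 2048x^4 + 5184x

(4y + 8x)(−5y + 8x − 9)(8 + 3y + 8x)(−4y − 9 − 4x)
= (−20y^2 + 32xy − 36y − 40xy + 64x^2 − 72x)(8 + 3y + 8x)(−4y − 9 − 4x)    [distributive law]
= (−20y^2 − 8xy − 36y + 64x^2 − 72x)(8 + 3y + 8x)(−4y − 9 − 4x)    [combine like terms]
= (−160y^2 − 60y^3 − 160xy^2 − 64xy − 24xy^2 − 64x^2y − 288y − 108y^2 − 288xy + 512x^2 + 192x^2y + 512x^3 − 576x − 216xy − 576x^2)(−4y − 9 − 4x)    [distributive law]
= (−268y^2 − 60y^3 − 184xy^2 − 568xy + 128x^2y − 288y − 64x^2 + 512x^3 − 576x)(−4y − 9 − 4x)    [combine like terms]
= 1072y^3 + 2412y^2 + 1072xy^2 + 240y^4 + 540y^3 + 240xy^3 + 736xy^3 + 1656xy^2 + 736x^2y^2 + 2272xy^2 + 5112xy + 2272x^2y − 512x^2y^2 − 1152x^2y − 512x^3y + 1152y^2 + 2592y + 1152xy + 256x^2y + 576x^2 + 256x^3 − 2048x^3y − 4608x^3 − 2048x^4 + 2304xy + 5184x + 2304x^2    [distributive law]
= 1612y^3 + 3564y^2 + 5000xy^2 + 240y^4 + 976xy^3 + 224x^2y^2 + 8568xy + 1376x^2y − 2560x^3y + 2592y + 2880x^2 − 4352x^3 − 2048x^4 + 5184x    [combine like terms]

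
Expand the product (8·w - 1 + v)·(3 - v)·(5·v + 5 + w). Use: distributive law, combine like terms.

(8·w - 1 + v)·(3 - v)·(5·v + 5 + w)
= (24·w - 8·v·w - 3 + v + 3·v - v^2)·(5·v + 5 + w)    [distributive law]
= (24·w - 8·v·w - 3 + 4·v - v^2)·(5·v + 5 + w)    [combine like terms]
= 120·v·w + 120·w + 24·w^2 - 40·v^2·w - 40·v·w - 8·v·w^2 - 15·v - 15 - 3·w + 20·v^2 + 20·v + 4·v·w - 5·v^3 - 5·v^2 - v^2·w    [distributive law]
= 84·v·w + 117·w + 24·w^2 - 41·v^2·w - 8·v·w^2 + 5·v - 15 + 15·v^2 - 5·v^3    [combine like terms]

84·v·w + 117·w + 24·w^2 - 41·v^2·w - 8·v·w^2 + 5·v - 15 + 15·v^2 - 5·v^3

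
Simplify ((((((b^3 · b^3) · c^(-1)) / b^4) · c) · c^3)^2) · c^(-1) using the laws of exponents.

((((((b^3 · b^3) · c^(-1)) / b^4) · c) · c^3)^2) · c^(-1)
= ((((((b^3 · b^3) · c^(-1)) / b^4) · c)^2) · ((c^3)^2)) · c^(-1)    [power of a product]
= ((((((b^3 · b^3) · c^(-1)) / b^4)^2) · (c^2)) · ((c^3)^2)) · c^(-1)    [power of a product]
= ((((((b^3 · b^3) · c^(-1))^2) / ((b^4)^2)) · (c^2)) · ((c^3)^2)) · c^(-1)    [power of a quotient]
= ((((((b^3 · b^3)^2) · ((c^(-1))^2)) / ((b^4)^2)) · (c^2)) · ((c^3)^2)) · c^(-1)    [power of a product]
= (((((((b^3)^2) · ((b^3)^2)) · ((c^(-1))^2)) / ((b^4)^2)) · (c^2)) · ((c^3)^2)) · c^(-1)    [power of a product]
= (((((b^6 · ((b^3)^2)) · ((c^(-1))^2)) / ((b^4)^2)) · (c^2)) · ((c^3)^2)) · c^(-1)    [power of a power]
= (((((b^6 · b^6) · ((c^(-1))^2)) / ((b^4)^2)) · (c^2)) · ((c^3)^2)) · c^(-1)    [power of a power]
= ((((b^12 · ((c^(-1))^2)) / ((b^4)^2)) · (c^2)) · ((c^3)^2)) · c^(-1)    [product of powers]
= ((((b^12 · c^(-2)) / ((b^4)^2)) · (c^2)) · ((c^3)^2)) · c^(-1)    [power of a power]
= ((((b^12 · c^(-2)) / b^8) · (c^2)) · ((c^3)^2)) · c^(-1)    [power of a power]
= ((((b^12 · c^(-2)) / b^8) · c^2) · c^6) · c^(-1)    [power of a power]
= b^4c^5    [quotient of powers; product of powers]

b^4c^5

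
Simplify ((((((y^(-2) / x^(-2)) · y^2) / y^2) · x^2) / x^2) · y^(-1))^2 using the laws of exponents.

x^4y^(-6)

((((((y^(-2) / x^(-2)) · y^2) / y^2) · x^2) / x^2) · y^(-1))^2
= ((((((y^(-2) / x^(-2)) · y^2) / y^2) · x^2) / x^2)^2) · ((y^(-1))^2)    [power of a product]
= ((((((y^(-2) / x^(-2)) · y^2) / y^2) · x^2)^2) / ((x^2)^2)) · ((y^(-1))^2)    [power of a quotient]
= ((((((y^(-2) / x^(-2)) · y^2) / y^2)^2) · ((x^2)^2)) / ((x^2)^2)) · ((y^(-1))^2)    [power of a product]
= ((((((y^(-2) / x^(-2)) · y^2)^2) / ((y^2)^2)) · ((x^2)^2)) / ((x^2)^2)) · ((y^(-1))^2)    [power of a quotient]
= ((((((y^(-2) / x^(-2))^2) · ((y^2)^2)) / ((y^2)^2)) · ((x^2)^2)) / ((x^2)^2)) · ((y^(-1))^2)    [power of a product]
= (((((((y^(-2))^2) / ((x^(-2))^2)) · ((y^2)^2)) / ((y^2)^2)) · ((x^2)^2)) / ((x^2)^2)) · ((y^(-1))^2)    [power of a quotient]
= (((((y^(-4) / ((x^(-2))^2)) · ((y^2)^2)) / ((y^2)^2)) · ((x^2)^2)) / ((x^2)^2)) · ((y^(-1))^2)    [power of a power]
= (((((y^(-4) / x^(-4)) · ((y^2)^2)) / ((y^2)^2)) · ((x^2)^2)) / ((x^2)^2)) · ((y^(-1))^2)    [power of a power]
= (((((y^(-4) / x^(-4)) · y^4) / ((y^2)^2)) · ((x^2)^2)) / ((x^2)^2)) · ((y^(-1))^2)    [power of a power]
= (((((y^(-4) / x^(-4)) · y^4) / y^4) · ((x^2)^2)) / ((x^2)^2)) · ((y^(-1))^2)    [power of a power]
= (((((y^(-4) / x^(-4)) · y^4) / y^4) · x^4) / ((x^2)^2)) · ((y^(-1))^2)    [power of a power]
= (((((y^(-4) / x^(-4)) · y^4) / y^4) · x^4) / x^4) · ((y^(-1))^2)    [power of a power]
= (((((y^(-4) / x^(-4)) · y^4) / y^4) · x^4) / x^4) · y^(-2)    [power of a power]
= x^4y^(-6)    [quotient of powers; product of powers]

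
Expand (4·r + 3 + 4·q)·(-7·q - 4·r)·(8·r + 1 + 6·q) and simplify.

-448·q·r² - 284·q·r - 488·q²·r - 128·r³ - 112·r² - 21·q - 154·q² - 12·r - 168·q³

(4·r + 3 + 4·q)·(-7·q - 4·r)·(8·r + 1 + 6·q)
= (-28·q·r - 16·r² - 21·q - 12·r - 28·q² - 16·q·r)·(8·r + 1 + 6·q)    [distributive law]
= (-44·q·r - 16·r² - 21·q - 12·r - 28·q²)·(8·r + 1 + 6·q)    [combine like terms]
= -352·q·r² - 44·q·r - 264·q²·r - 128·r³ - 16·r² - 96·q·r² - 168·q·r - 21·q - 126·q² - 96·r² - 12·r - 72·q·r - 224·q²·r - 28·q² - 168·q³    [distributive law]
= -448·q·r² - 284·q·r - 488·q²·r - 128·r³ - 112·r² - 21·q - 154·q² - 12·r - 168·q³    [combine like terms]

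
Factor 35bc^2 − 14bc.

35bc^2 − 14bc
= 7(5bc^2 − 2bc)    [factor out 7]
= 7bc(5c − 2)    [factor out bc]

7bc(5c − 2)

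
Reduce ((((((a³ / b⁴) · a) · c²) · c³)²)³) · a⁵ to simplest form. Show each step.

a²⁹·b⁻²⁴·c³⁰

((((((a³ / b⁴) · a) · c²) · c³)²)³) · a⁵
= (((((a³ / b⁴) · a) · c²) · c³)⁶) · a⁵    [power of a power]
= (((((a³ / b⁴) · a) · c²)⁶) · ((c³)⁶)) · a⁵    [power of a product]
= (((((a³ / b⁴) · a)⁶) · ((c²)⁶)) · ((c³)⁶)) · a⁵    [power of a product]
= (((((a³ / b⁴)⁶) · (a⁶)) · ((c²)⁶)) · ((c³)⁶)) · a⁵    [power of a product]
= ((((((a³)⁶) / ((b⁴)⁶)) · (a⁶)) · ((c²)⁶)) · ((c³)⁶)) · a⁵    [power of a quotient]
= ((((a¹⁸ / ((b⁴)⁶)) · (a⁶)) · ((c²)⁶)) · ((c³)⁶)) · a⁵    [power of a power]
= ((((a¹⁸ / b²⁴) · (a⁶)) · ((c²)⁶)) · ((c³)⁶)) · a⁵    [power of a power]
= ((((a¹⁸ / b²⁴) · a⁶) · c¹²) · ((c³)⁶)) · a⁵    [power of a power]
= ((((a¹⁸ / b²⁴) · a⁶) · c¹²) · c¹⁸) · a⁵    [power of a power]
= a²⁹·b⁻²⁴·c³⁰    [quotient of powers; product of powers]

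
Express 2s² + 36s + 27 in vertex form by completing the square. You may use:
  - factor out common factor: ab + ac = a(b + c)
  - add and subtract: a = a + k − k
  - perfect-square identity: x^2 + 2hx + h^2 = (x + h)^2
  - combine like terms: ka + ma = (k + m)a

2(s + 9)² - 135

2s² + 36s + 27
= 2(s² + 18s) + 27    [factor out 2 from the s-terms]
= 2(s² + 18s + 81 - 81) + 27    [add and subtract 81 inside the bracket]
= 2(s + 9)² - 162 + 27    [perfect-square identity]
= 2(s + 9)² - 135    [combine constants]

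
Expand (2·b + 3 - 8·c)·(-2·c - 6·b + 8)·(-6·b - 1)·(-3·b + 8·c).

1368·b³·c - 1824·b²·c² - 936·b²·c + 3056·b·c² - 216·b⁴ - 72·b³ + 426·b² - 1346·b·c + 560·c² + 72·b - 192·c - 768·b·c³ - 128·c³

(2·b + 3 - 8·c)·(-2·c - 6·b + 8)·(-6·b - 1)·(-3·b + 8·c)
= (-4·b·c - 12·b² + 16·b - 6·c - 18·b + 24 + 16·c² + 48·b·c - 64·c)·(-6·b - 1)·(-3·b + 8·c)    [distributive law]
= (44·b·c - 12·b² - 2·b - 70·c + 24 + 16·c²)·(-6·b - 1)·(-3·b + 8·c)    [combine like terms]
= (-264·b²·c - 44·b·c + 72·b³ + 12·b² + 12·b² + 2·b + 420·b·c + 70·c - 144·b - 24 - 96·b·c² - 16·c²)·(-3·b + 8·c)    [distributive law]
= (-264·b²·c + 376·b·c + 72·b³ + 24·b² - 142·b + 70·c - 24 - 96·b·c² - 16·c²)·(-3·b + 8·c)    [combine like terms]
= 792·b³·c - 2112·b²·c² - 1128·b²·c + 3008·b·c² - 216·b⁴ + 576·b³·c - 72·b³ + 192·b²·c + 426·b² - 1136·b·c - 210·b·c + 560·c² + 72·b - 192·c + 288·b²·c² - 768·b·c³ + 48·b·c² - 128·c³    [distributive law]
= 1368·b³·c - 1824·b²·c² - 936·b²·c + 3056·b·c² - 216·b⁴ - 72·b³ + 426·b² - 1346·b·c + 560·c² + 72·b - 192·c - 768·b·c³ - 128·c³    [combine like terms]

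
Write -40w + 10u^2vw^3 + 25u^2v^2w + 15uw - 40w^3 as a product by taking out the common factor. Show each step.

5w(-8 + 2u^2vw^2 + 5u^2v^2 + 3u - 8w^2)

-40w + 10u^2vw^3 + 25u^2v^2w + 15uw - 40w^3
= 5(-8w + 2u^2vw^3 + 5u^2v^2w + 3uw - 8w^3)    [factor out 5]
= 5w(-8 + 2u^2vw^2 + 5u^2v^2 + 3u - 8w^2)    [factor out w]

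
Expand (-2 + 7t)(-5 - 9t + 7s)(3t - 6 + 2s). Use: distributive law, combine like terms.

132t - 60 + 104s + 327t^2 - 370st - 28s^2 - 189t^3 + 21st^2 + 98s^2t

(-2 + 7t)(-5 - 9t + 7s)(3t - 6 + 2s)
= (10 + 18t - 14s - 35t - 63t^2 + 49st)(3t - 6 + 2s)    [distributive law]
= (10 - 17t - 14s - 63t^2 + 49st)(3t - 6 + 2s)    [combine like terms]
= 30t - 60 + 20s - 51t^2 + 102t - 34st - 42st + 84s - 28s^2 - 189t^3 + 378t^2 - 126st^2 + 147st^2 - 294st + 98s^2t    [distributive law]
= 132t - 60 + 104s + 327t^2 - 370st - 28s^2 - 189t^3 + 21st^2 + 98s^2t    [combine like terms]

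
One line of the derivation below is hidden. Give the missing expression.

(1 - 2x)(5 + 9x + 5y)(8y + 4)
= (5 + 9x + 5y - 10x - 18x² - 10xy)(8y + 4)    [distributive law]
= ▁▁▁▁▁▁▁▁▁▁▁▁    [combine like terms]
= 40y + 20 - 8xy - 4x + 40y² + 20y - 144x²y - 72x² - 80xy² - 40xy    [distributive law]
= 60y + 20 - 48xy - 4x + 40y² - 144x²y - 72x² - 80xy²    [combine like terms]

Applying combine like terms to the line above:

(5 - x + 5y - 18x² - 10xy)(8y + 4)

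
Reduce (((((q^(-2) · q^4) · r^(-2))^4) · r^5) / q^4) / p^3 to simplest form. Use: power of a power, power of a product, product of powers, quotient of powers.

p^(-3)q^4r^(-3)

(((((q^(-2) · q^4) · r^(-2))^4) · r^5) / q^4) / p^3
= (((((q^(-2) · q^4)^4) · ((r^(-2))^4)) · r^5) / q^4) / p^3    [power of a product]
= ((((((q^(-2))^4) · ((q^4)^4)) · ((r^(-2))^4)) · r^5) / q^4) / p^3    [power of a product]
= ((((q^(-8) · ((q^4)^4)) · ((r^(-2))^4)) · r^5) / q^4) / p^3    [power of a power]
= ((((q^(-8) · q^16) · ((r^(-2))^4)) · r^5) / q^4) / p^3    [power of a power]
= (((q^8 · ((r^(-2))^4)) · r^5) / q^4) / p^3    [product of powers]
= (((q^8 · r^(-8)) · r^5) / q^4) / p^3    [power of a power]
= p^(-3)q^4r^(-3)    [quotient of powers; product of powers]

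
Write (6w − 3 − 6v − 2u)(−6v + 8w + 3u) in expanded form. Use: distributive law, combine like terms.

−84vw + 48w^2 + 2uw + 18v − 24w − 9u + 36v^2 − 6uv − 6u^2

(6w − 3 − 6v − 2u)(−6v + 8w + 3u)
= −36vw + 48w^2 + 18uw + 18v − 24w − 9u + 36v^2 − 48vw − 18uv + 12uv − 16uw − 6u^2    [distributive law]
= −84vw + 48w^2 + 2uw + 18v − 24w − 9u + 36v^2 − 6uv − 6u^2    [combine like terms]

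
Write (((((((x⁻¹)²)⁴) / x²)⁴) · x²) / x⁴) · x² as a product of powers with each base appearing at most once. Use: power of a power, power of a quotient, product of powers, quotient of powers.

(((((((x⁻¹)²)⁴) / x²)⁴) · x²) / x⁴) · x²
= (((((((x⁻¹)²)⁴)⁴) / ((x²)⁴)) · x²) / x⁴) · x²    [power of a quotient]
= ((((((x⁻¹)²)¹⁶) / ((x²)⁴)) · x²) / x⁴) · x²    [power of a power]
= (((((x⁻¹)³²) / ((x²)⁴)) · x²) / x⁴) · x²    [power of a power]
= (((x⁻³² / ((x²)⁴)) · x²) / x⁴) · x²    [power of a power]
= (((x⁻³² / x⁸) · x²) / x⁴) · x²    [power of a power]
= ((x⁻⁴⁰ · x²) / x⁴) · x²    [quotient of powers]
= (x⁻³⁸ / x⁴) · x²    [product of powers]
= x⁻⁴² · x²    [quotient of powers]
= x⁻⁴⁰    [product of powers]

x⁻⁴⁰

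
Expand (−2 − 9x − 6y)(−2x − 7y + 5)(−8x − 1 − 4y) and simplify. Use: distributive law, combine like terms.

310x^2 + 121x + 217xy + 56y + 22y^2 + 10 − 144x^3 − 672x^2y − 636xy^2 − 168y^3

(−2 − 9x − 6y)(−2x − 7y + 5)(−8x − 1 − 4y)
= (4x + 14y − 10 + 18x^2 + 63xy − 45x + 12xy + 42y^2 − 30y)(−8x − 1 − 4y)    [distributive law]
= (−41x − 16y − 10 + 18x^2 + 75xy + 42y^2)(−8x − 1 − 4y)    [combine like terms]
= 328x^2 + 41x + 164xy + 128xy + 16y + 64y^2 + 80x + 10 + 40y − 144x^3 − 18x^2 − 72x^2y − 600x^2y − 75xy − 300xy^2 − 336xy^2 − 42y^2 − 168y^3    [distributive law]
= 310x^2 + 121x + 217xy + 56y + 22y^2 + 10 − 144x^3 − 672x^2y − 636xy^2 − 168y^3    [combine like terms]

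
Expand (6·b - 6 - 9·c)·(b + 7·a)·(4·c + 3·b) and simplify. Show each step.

-3·b²·c + 18·b³ - 21·a·b·c + 126·a·b² - 24·b·c - 18·b² - 168·a·c - 126·a·b - 36·b·c² - 252·a·c²

(6·b - 6 - 9·c)·(b + 7·a)·(4·c + 3·b)
= (6·b² + 42·a·b - 6·b - 42·a - 9·b·c - 63·a·c)·(4·c + 3·b)    [distributive law]
= 24·b²·c + 18·b³ + 168·a·b·c + 126·a·b² - 24·b·c - 18·b² - 168·a·c - 126·a·b - 36·b·c² - 27·b²·c - 252·a·c² - 189·a·b·c    [distributive law]
= -3·b²·c + 18·b³ - 21·a·b·c + 126·a·b² - 24·b·c - 18·b² - 168·a·c - 126·a·b - 36·b·c² - 252·a·c²    [combine like terms]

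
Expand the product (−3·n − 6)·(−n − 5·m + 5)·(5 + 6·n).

(−3·n − 6)·(−n − 5·m + 5)·(5 + 6·n)
= (3·n^2 + 15·m·n − 15·n + 6·n + 30·m − 30)·(5 + 6·n)    [distributive law]
= (3·n^2 + 15·m·n − 9·n + 30·m − 30)·(5 + 6·n)    [combine like terms]
= 15·n^2 + 18·n^3 + 75·m·n + 90·m·n^2 − 45·n − 54·n^2 + 150·m + 180·m·n − 150 − 180·n    [distributive law]
= −39·n^2 + 18·n^3 + 255·m·n + 90·m·n^2 − 225·n + 150·m − 150    [combine like terms]

−39·n^2 + 18·n^3 + 255·m·n + 90·m·n^2 − 225·n + 150·m − 150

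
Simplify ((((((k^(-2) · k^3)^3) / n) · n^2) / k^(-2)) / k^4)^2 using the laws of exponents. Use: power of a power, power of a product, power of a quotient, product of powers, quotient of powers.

k^2n^2

((((((k^(-2) · k^3)^3) / n) · n^2) / k^(-2)) / k^4)^2
= ((((((k^(-2) · k^3)^3) / n) · n^2) / k^(-2))^2) / ((k^4)^2)    [power of a quotient]
= ((((((k^(-2) · k^3)^3) / n) · n^2)^2) / ((k^(-2))^2)) / ((k^4)^2)    [power of a quotient]
= ((((((k^(-2) · k^3)^3) / n)^2) · ((n^2)^2)) / ((k^(-2))^2)) / ((k^4)^2)    [power of a product]
= ((((((k^(-2) · k^3)^3)^2) / (n^2)) · ((n^2)^2)) / ((k^(-2))^2)) / ((k^4)^2)    [power of a quotient]
= (((((k^(-2) · k^3)^6) / (n^2)) · ((n^2)^2)) / ((k^(-2))^2)) / ((k^4)^2)    [power of a power]
= ((((((k^(-2))^6) · ((k^3)^6)) / (n^2)) · ((n^2)^2)) / ((k^(-2))^2)) / ((k^4)^2)    [power of a product]
= ((((k^(-12) · ((k^3)^6)) / (n^2)) · ((n^2)^2)) / ((k^(-2))^2)) / ((k^4)^2)    [power of a power]
= ((((k^(-12) · k^18) / (n^2)) · ((n^2)^2)) / ((k^(-2))^2)) / ((k^4)^2)    [power of a power]
= (((k^6 / (n^2)) · ((n^2)^2)) / ((k^(-2))^2)) / ((k^4)^2)    [product of powers]
= (((k^6 / n^2) · n^4) / ((k^(-2))^2)) / ((k^4)^2)    [power of a power]
= (((k^6 / n^2) · n^4) / k^(-4)) / ((k^4)^2)    [power of a power]
= (((k^6 / n^2) · n^4) / k^(-4)) / k^8    [power of a power]
= k^2n^2    [quotient of powers; product of powers]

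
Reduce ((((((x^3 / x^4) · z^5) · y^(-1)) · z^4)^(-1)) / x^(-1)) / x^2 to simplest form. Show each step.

((((((x^3 / x^4) · z^5) · y^(-1)) · z^4)^(-1)) / x^(-1)) / x^2
= ((((((x^3 / x^4) · z^5) · y^(-1))^(-1)) · ((z^4)^(-1))) / x^(-1)) / x^2    [power of a product]
= ((((((x^3 / x^4) · z^5)^(-1)) · ((y^(-1))^(-1))) · ((z^4)^(-1))) / x^(-1)) / x^2    [power of a product]
= ((((((x^3 / x^4)^(-1)) · ((z^5)^(-1))) · ((y^(-1))^(-1))) · ((z^4)^(-1))) / x^(-1)) / x^2    [power of a product]
= (((((((x^3)^(-1)) / ((x^4)^(-1))) · ((z^5)^(-1))) · ((y^(-1))^(-1))) · ((z^4)^(-1))) / x^(-1)) / x^2    [power of a quotient]
= (((((x^(-3) / ((x^4)^(-1))) · ((z^5)^(-1))) · ((y^(-1))^(-1))) · ((z^4)^(-1))) / x^(-1)) / x^2    [power of a power]
= (((((x^(-3) / x^(-4)) · ((z^5)^(-1))) · ((y^(-1))^(-1))) · ((z^4)^(-1))) / x^(-1)) / x^2    [power of a power]
= ((((x · ((z^5)^(-1))) · ((y^(-1))^(-1))) · ((z^4)^(-1))) / x^(-1)) / x^2    [quotient of powers]
= ((((x · z^(-5)) · ((y^(-1))^(-1))) · ((z^4)^(-1))) / x^(-1)) / x^2    [power of a power]
= ((((x · z^(-5)) · y) · ((z^4)^(-1))) / x^(-1)) / x^2    [power of a power]
= ((((x · z^(-5)) · y) · z^(-4)) / x^(-1)) / x^2    [power of a power]
= y·z^(-9)    [quotient of powers; product of powers]

y·z^(-9)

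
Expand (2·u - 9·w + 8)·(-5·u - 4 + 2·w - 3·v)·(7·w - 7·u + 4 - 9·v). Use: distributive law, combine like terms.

(2·u - 9·w + 8)·(-5·u - 4 + 2·w - 3·v)·(7·w - 7·u + 4 - 9·v)
= (-10·u^2 - 8·u + 4·u·w - 6·u·v + 45·u·w + 36·w - 18·w^2 + 27·v·w - 40·u - 32 + 16·w - 24·v)·(7·w - 7·u + 4 - 9·v)    [distributive law]
= (-10·u^2 - 48·u + 49·u·w - 6·u·v + 52·w - 18·w^2 + 27·v·w - 32 - 24·v)·(7·w - 7·u + 4 - 9·v)    [combine like terms]
= -70·u^2·w + 70·u^3 - 40·u^2 + 90·u^2·v - 336·u·w + 336·u^2 - 192·u + 432·u·v + 343·u·w^2 - 343·u^2·w + 196·u·w - 441·u·v·w - 42·u·v·w + 42·u^2·v - 24·u·v + 54·u·v^2 + 364·w^2 - 364·u·w + 208·w - 468·v·w - 126·w^3 + 126·u·w^2 - 72·w^2 + 162·v·w^2 + 189·v·w^2 - 189·u·v·w + 108·v·w - 243·v^2·w - 224·w + 224·u - 128 + 288·v - 168·v·w + 168·u·v - 96·v + 216·v^2    [distributive law]
= -413·u^2·w + 70·u^3 + 296·u^2 + 132·u^2·v - 504·u·w + 32·u + 576·u·v + 469·u·w^2 - 672·u·v·w + 54·u·v^2 + 292·w^2 - 16·w - 528·v·w - 126·w^3 + 351·v·w^2 - 243·v^2·w - 128 + 192·v + 216·v^2    [combine like terms]

-413·u^2·w + 70·u^3 + 296·u^2 + 132·u^2·v - 504·u·w + 32·u + 576·u·v + 469·u·w^2 - 672·u·v·w + 54·u·v^2 + 292·w^2 - 16·w - 528·v·w - 126·w^3 + 351·v·w^2 - 243·v^2·w - 128 + 192·v + 216·v^2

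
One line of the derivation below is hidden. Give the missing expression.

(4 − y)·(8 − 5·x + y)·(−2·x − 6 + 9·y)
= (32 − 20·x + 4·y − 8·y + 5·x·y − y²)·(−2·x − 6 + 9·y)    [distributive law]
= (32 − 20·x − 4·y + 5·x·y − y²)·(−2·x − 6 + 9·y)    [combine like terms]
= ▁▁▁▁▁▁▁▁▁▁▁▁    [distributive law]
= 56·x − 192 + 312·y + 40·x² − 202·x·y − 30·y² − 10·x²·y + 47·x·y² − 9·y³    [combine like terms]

By distributive law:

−64·x − 192 + 288·y + 40·x² + 120·x − 180·x·y + 8·x·y + 24·y − 36·y² − 10·x²·y − 30·x·y + 45·x·y² + 2·x·y² + 6·y² − 9·y³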